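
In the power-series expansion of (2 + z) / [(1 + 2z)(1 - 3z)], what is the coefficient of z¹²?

Partial fractions give a closed form: a_n = (3/5)·(-2)^n + (7/5)·3^n.
At n = 12: a_12 = 746475.

746475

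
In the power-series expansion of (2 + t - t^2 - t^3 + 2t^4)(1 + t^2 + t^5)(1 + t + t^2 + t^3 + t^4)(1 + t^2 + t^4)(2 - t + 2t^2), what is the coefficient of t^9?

34

(2 + t - t^2 - t^3 + 2t^4) has coefficients 2,1,-1,-1,2 for degrees 0…4.
(1 + t^2 + t^5) has coefficients 1,0,1,0,0,1,0,0,0,0 for degrees 0…9.
Multiplying by (1 + t + t^2 + t^3 + t^4) gives running coefficients 1,1,2,2,2,2,2,1,1,1 for degrees 0…9.
Multiplying by (1 + t^2 + t^4) gives running coefficients 1,1,3,3,5,5,6,5,5,4 for degrees 0…9.
Finally multiplying by (2 - t + 2t^2), the product of all factors after the first has coefficients 2,1,7,5,13,11,17,14,17,13 for degrees 0…9.
[t^9] = 2·13 + 1·17 − 1·14 − 1·17 + 2·11 = 34.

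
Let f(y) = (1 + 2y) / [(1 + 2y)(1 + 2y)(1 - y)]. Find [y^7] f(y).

-85

The denominator gives the recurrence a_n = −3a_(n−1) + 4a_(n−3) for n ≥ 3; the numerator fixes a_0 = 1, a_1 = -1, a_2 = 3.
Iterating: 1, -1, 3, -5, 11, -21, 43, -85, so a_7 = -85.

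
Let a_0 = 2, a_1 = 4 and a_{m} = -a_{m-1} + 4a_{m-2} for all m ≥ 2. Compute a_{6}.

-28

The ordinary generating function has denominator 1 + t - 4t^2.
Iterating the recurrence: a_0,…,a_{6} = 2, 4, 4, 12, 4, 44, -28.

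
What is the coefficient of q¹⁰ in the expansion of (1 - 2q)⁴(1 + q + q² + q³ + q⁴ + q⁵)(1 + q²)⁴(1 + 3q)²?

(1 - 2q)⁴ has coefficients 1,-8,24,-32,16 for degrees 0…4.
(1 + q + q² + q³ + q⁴ + q⁵) has coefficients 1,1,1,1,1,1,0,0,0,0,0 for degrees 0…10.
Multiplying by (1 + q²)⁴ gives running coefficients 1,1,5,5,11,11,14,14,11,11,5 for degrees 0…10.
Finally multiplying by (1 + 3q)², the product of all factors after the first has coefficients 1,7,20,44,86,122,179,197,221,203,170 for degrees 0…10.
[q¹⁰] = 1·170 − 8·203 + 24·221 − 32·197 + 16·179 = 410.

410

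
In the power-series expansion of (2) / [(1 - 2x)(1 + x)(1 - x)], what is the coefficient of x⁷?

Partial fractions give a closed form: a_n = (8/3)·2^n + (1/3)·(-1)^n + (-1)·1^n.
At n = 7: a_7 = 340.

340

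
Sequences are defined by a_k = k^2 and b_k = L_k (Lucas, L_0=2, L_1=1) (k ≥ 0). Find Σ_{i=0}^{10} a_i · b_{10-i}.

Write out a_i and b_{10-i} for i = 0,…,10 and sum the products.
Σ = 0·123 + 1·76 + 4·47 + 9·29 + 16·18 + 25·11 + 36·7 + 49·4 + 64·3 + 81·1 + 100·2 = 2009.

2009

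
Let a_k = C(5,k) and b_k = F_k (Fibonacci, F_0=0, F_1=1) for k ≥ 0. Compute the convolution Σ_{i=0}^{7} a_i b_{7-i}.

144

This is [x^7] in the product of the two ordinary generating functions.
Σ = 1·13 + 5·8 + 10·5 + 10·3 + 5·2 + 1·1 + 0·1 + 0·0 = 144.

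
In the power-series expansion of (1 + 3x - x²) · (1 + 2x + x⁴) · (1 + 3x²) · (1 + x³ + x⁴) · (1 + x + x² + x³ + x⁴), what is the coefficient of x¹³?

13

(1 + 3x - x²) has coefficients 1,3,-1 for degrees 0…2.
(1 + 2x + x⁴) has coefficients 1,2,0,0,1,0,0,0,0,0,0,0,0,0 for degrees 0…13.
Multiplying by (1 + 3x²) gives running coefficients 1,2,3,6,1,0,3,0,0,0,0,0,0,0 for degrees 0…13.
Multiplying by (1 + x³ + x⁴) gives running coefficients 1,2,3,7,4,5,12,7,1,3,3,0,0,0 for degrees 0…13.
Finally multiplying by (1 + x + x² + x³ + x⁴), the product of all factors after the first has coefficients 1,3,6,13,17,21,31,35,29,28,26,14,7,6 for degrees 0…13.
[x¹³] = 1·6 + 3·7 − 1·14 = 13.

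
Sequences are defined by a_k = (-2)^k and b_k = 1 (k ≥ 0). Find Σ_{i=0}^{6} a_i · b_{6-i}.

This is [x^6] in the product of the two ordinary generating functions.
Σ = 1·1 − 2·1 + 4·1 − 8·1 + 16·1 − 32·1 + 64·1 = 43.

43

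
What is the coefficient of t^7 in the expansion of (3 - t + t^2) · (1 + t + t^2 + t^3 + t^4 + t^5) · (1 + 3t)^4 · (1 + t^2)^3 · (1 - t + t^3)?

2163

(3 - t + t^2) has coefficients 3,-1,1 for degrees 0…2.
(1 + t + t^2 + t^3 + t^4 + t^5) has coefficients 1,1,1,1,1,1,0,0 for degrees 0…7.
Multiplying by (1 + 3t)^4 gives running coefficients 1,13,67,175,256,256,255,243 for degrees 0…7.
Multiplying by (1 + t^2)^3 gives running coefficients 1,13,70,214,460,820,1225,1549 for degrees 0…7.
Finally multiplying by (1 - t + t^3), the product of all factors after the first has coefficients 1,12,57,145,259,430,619,784 for degrees 0…7.
[t^7] = 3·784 − 1·619 + 1·430 = 2163.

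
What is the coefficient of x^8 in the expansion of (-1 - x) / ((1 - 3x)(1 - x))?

Partial fractions give a closed form: a_n = (-2)·3^n + (1)·1^n.
At n = 8: a_8 = -13121.

-13121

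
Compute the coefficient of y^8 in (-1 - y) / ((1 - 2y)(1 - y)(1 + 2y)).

-426

The denominator gives the recurrence a_n = a_(n−1) + 4a_(n−2) − 4a_(n−3) for n ≥ 3; the numerator fixes a_0 = -1, a_1 = -2, a_2 = -6.
Iterating: -1, -2, -6, -10, -26, -42, -106, -170, -426, so a_8 = -426.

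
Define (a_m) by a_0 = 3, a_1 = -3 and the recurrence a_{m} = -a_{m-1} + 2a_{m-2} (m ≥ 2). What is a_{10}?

The ordinary generating function has denominator 1 + y - 2y^2.
Iterating the recurrence: a_0,…,a_{10} = 3, -3, 9, -15, 33, -63, 129, -255, 513, -1023, 2049.

2049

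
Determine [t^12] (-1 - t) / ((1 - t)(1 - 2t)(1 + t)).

-8191

Partial fractions give a closed form: a_n = (1)·1^n + (-2)·2^n.
At n = 12: a_12 = -8191.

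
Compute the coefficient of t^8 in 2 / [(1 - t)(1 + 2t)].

342

Partial fractions give a closed form: a_n = (2/3)·1^n + (4/3)·(-2)^n.
At n = 8: a_8 = 342.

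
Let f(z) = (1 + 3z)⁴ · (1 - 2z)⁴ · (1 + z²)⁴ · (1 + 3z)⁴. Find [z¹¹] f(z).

-73448

(1 + 3z)⁴ has coefficients 1,12,54,108,81 for degrees 0…4.
(1 - 2z)⁴ has coefficients 1,-8,24,-32,16,0,0,0,0,0,0,0 for degrees 0…11.
Multiplying by (1 + z²)⁴ gives running coefficients 1,-8,28,-64,118,-176,212,-224,193,-136,88,-32 for degrees 0…11.
Finally multiplying by (1 + 3z)⁴, the product of all factors after the first has coefficients 1,4,-14,-52,79,160,-172,376,-497,-1276,1858,-3620 for degrees 0…11.
[z¹¹] = 1·(-3620) + 12·1858 + 54·(-1276) + 108·(-497) + 81·376 = -73448.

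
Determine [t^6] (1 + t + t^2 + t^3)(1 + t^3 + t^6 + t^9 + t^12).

(1 + t + t^2 + t^3) has coefficients 1,1,1,1 for degrees 0…3.
(1 + t^3 + t^6 + t^9 + t^12) has coefficients 1,0,0,1,0,0,1 for degrees 0…6.
[t^6] = 1·1 + 1·0 + 1·0 + 1·1 = 2.

2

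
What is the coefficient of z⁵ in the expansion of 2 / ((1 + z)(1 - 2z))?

The denominator gives the recurrence a_n = a_(n−1) + 2a_(n−2) for n ≥ 2; the numerator fixes a_0 = 2, a_1 = 2.
Iterating: 2, 2, 6, 10, 22, 42, so a_5 = 42.

42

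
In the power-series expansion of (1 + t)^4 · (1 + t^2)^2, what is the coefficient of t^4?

(1 + t)^4 has coefficients 1,4,6,4,1 for degrees 0…4.
(1 + t^2)^2 has coefficients 1,0,2,0,1 for degrees 0…4.
[t^4] = 1·1 + 4·0 + 6·2 + 4·0 + 1·1 = 14.

14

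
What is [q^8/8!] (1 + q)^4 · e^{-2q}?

1536

The EGF product rule gives c_8 = Σ_{k_1+k_2=8} C(8; k_1,k_2) · ∏ g_i(k_i), where (1+q)^4 gives the falling factorial (4)_k; e^{-2q} gives (-2)^k.
g_1(k) for k = 0…8: 1, 4, 12, 24, 24, 0, 0, 0, 0.
g_2(k) for k = 0…8: 1, -2, 4, -8, 16, -32, 64, -128, 256.
c_8 = Σ_k C(8,k)·g_1(k)·g_2(8−k) = 1·1·256 + 8·4·(-128) + 28·12·64 + 56·24·(-32) + 70·24·16 = 256 − 4096 + 21504 − 43008 + 26880 = 1536.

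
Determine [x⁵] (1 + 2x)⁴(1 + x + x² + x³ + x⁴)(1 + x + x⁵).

162

(1 + 2x)⁴ has coefficients 1,8,24,32,16 for degrees 0…4.
(1 + x + x² + x³ + x⁴) has coefficients 1,1,1,1,1,0 for degrees 0…5.
Finally multiplying by (1 + x + x⁵), the product of all factors after the first has coefficients 1,2,2,2,2,2 for degrees 0…5.
[x⁵] = 1·2 + 8·2 + 24·2 + 32·2 + 16·2 = 162.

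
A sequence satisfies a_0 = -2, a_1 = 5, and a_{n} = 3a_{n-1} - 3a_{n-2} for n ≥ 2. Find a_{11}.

The ordinary generating function has denominator 1 - 3x + 3x^2.
Iterating the recurrence: a_0,…,a_{11} = -2, 5, 21, 48, 81, 99, 54, -135, -567, -1296, -2187, -2673.

-2673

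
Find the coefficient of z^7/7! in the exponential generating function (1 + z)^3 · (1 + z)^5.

The EGF product rule gives c_7 = Σ_{k_1+k_2=7} C(7; k_1,k_2) · ∏ g_i(k_i), where (1+z)^3 gives the falling factorial (3)_k; (1+z)^5 gives the falling factorial (5)_k.
g_1(k) for k = 0…7: 1, 3, 6, 6, 0, 0, 0, 0.
g_2(k) for k = 0…7: 1, 5, 20, 60, 120, 120, 0, 0.
c_7 = Σ_k C(7,k)·g_1(k)·g_2(7−k) = 21·6·120 + 35·6·120 = 15120 + 25200 = 40320.

40320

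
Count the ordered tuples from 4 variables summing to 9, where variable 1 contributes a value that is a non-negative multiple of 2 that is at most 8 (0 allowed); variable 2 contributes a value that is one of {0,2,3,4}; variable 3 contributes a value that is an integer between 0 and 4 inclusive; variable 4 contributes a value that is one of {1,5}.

18

The generating function for the choices is (1 + y^2 + y^4 + y^6 + y^8)·(1 + y^2 + y^3 + y^4)·(1 + y + y^2 + y^3 + y^4)·(y + y^5); the count is [y^9].
(1 + y^2 + y^4 + y^6 + y^8) has coefficients 1,0,1,0,1,0,1,0,1 for degrees 0…8.
(1 + y^2 + y^3 + y^4) has coefficients 1,0,1,1,1,0,0,0,0,0 for degrees 0…9.
Multiplying by (1 + y + y^2 + y^3 + y^4) gives running coefficients 1,1,2,3,4,3,3,2,1,0 for degrees 0…9.
Finally multiplying by (y + y^5), the product of all factors after the first has coefficients 0,1,1,2,3,5,4,5,5,5 for degrees 0…9.
[y^9] = 1·5 + 1·5 + 1·5 + 1·2 + 1·1 = 18.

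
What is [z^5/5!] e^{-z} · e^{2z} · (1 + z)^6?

4051

The EGF product rule gives c_5 = Σ_{k_1+k_2+k_3=5} C(5; k_1,k_2,k_3) · ∏ g_i(k_i), where e^{-z} gives (-1)^k; e^{2z} gives (2)^k; (1+z)^6 gives the falling factorial (6)_k.
g_1(k) for k = 0…5: 1, -1, 1, -1, 1, -1.
g_2(k) for k = 0…5: 1, 2, 4, 8, 16, 32.
g_3(k) for k = 0…5: 1, 6, 30, 120, 360, 720.
First combine the last two factors: h(k) = Σ_j C(k,j)·g_2(j)·g_3(k−j) for k = 0…5: 1, 8, 58, 380, 2248, 12032.
c_5 = Σ_k C(5,k)·g_1(k)·h(5−k) = 1·1·12032 + 5·(-1)·2248 + 10·1·380 + 10·(-1)·58 + 5·1·8 + 1·(-1)·1 = 12032 − 11240 + 3800 − 580 + 40 − 1 = 4051.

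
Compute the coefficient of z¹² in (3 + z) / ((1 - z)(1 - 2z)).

28668

Partial fractions give a closed form: a_n = (-4)·1^n + (7)·2^n.
At n = 12: a_12 = 28668.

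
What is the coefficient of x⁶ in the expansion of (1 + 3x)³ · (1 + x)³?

(1 + 3x)³ has coefficients 1,9,27,27 for degrees 0…3.
(1 + x)³ has coefficients 1,3,3,1,0,0,0 for degrees 0…6.
[x⁶] = 1·0 + 9·0 + 27·0 + 27·1 = 27.

27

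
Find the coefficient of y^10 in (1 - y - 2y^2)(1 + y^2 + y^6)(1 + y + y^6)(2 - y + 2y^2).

(1 - y - 2y^2) has coefficients 1,-1,-2 for degrees 0…2.
(1 + y^2 + y^6) has coefficients 1,0,1,0,0,0,1,0,0,0,0 for degrees 0…10.
Multiplying by (1 + y + y^6) gives running coefficients 1,1,1,1,0,0,2,1,1,0,0 for degrees 0…10.
Finally multiplying by (2 - y + 2y^2), the product of all factors after the first has coefficients 2,1,3,3,1,2,4,0,5,1,2 for degrees 0…10.
[y^10] = 1·2 − 1·1 − 2·5 = -9.

-9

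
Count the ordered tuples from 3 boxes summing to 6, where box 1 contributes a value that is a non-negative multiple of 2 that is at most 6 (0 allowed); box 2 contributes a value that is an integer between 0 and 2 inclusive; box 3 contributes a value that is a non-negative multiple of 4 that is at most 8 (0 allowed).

4

The generating function for the choices is (1 + y^2 + y^4 + y^6)·(1 + y + y^2)·(1 + y^4 + y^8); the count is [y^6].
(1 + y^2 + y^4 + y^6) has coefficients 1,0,1,0,1,0,1 for degrees 0…6.
(1 + y + y^2) has coefficients 1,1,1,0,0,0,0 for degrees 0…6.
Finally multiplying by (1 + y^4 + y^8), the product of all factors after the first has coefficients 1,1,1,0,1,1,1 for degrees 0…6.
[y^6] = 1·1 + 1·1 + 1·1 + 1·1 = 4.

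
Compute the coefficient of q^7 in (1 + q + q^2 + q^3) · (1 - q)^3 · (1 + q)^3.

2

(1 + q + q^2 + q^3) has coefficients 1,1,1,1 for degrees 0…3.
(1 - q)^3 has coefficients 1,-3,3,-1,0,0,0,0 for degrees 0…7.
Finally multiplying by (1 + q)^3, the product of all factors after the first has coefficients 1,0,-3,0,3,0,-1,0 for degrees 0…7.
[q^7] = 1·0 + 1·(-1) + 1·0 + 1·3 = 2.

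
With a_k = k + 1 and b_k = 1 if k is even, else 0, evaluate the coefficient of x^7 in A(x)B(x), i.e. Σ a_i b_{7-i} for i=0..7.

20

This is [x^7] in the product of the two ordinary generating functions.
Σ = 1·0 + 2·1 + 3·0 + 4·1 + 5·0 + 6·1 + 7·0 + 8·1 = 20.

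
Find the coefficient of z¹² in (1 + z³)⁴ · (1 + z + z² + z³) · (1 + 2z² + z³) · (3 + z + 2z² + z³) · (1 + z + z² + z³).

(1 + z³)⁴ has coefficients 1,0,0,4,0,0,6,0,0,4,0,0,1 for degrees 0…12.
(1 + z + z² + z³) has coefficients 1,1,1,1,0,0,0,0,0,0,0,0,0 for degrees 0…12.
Multiplying by (1 + 2z² + z³) gives running coefficients 1,1,3,4,3,3,1,0,0,0,0,0,0 for degrees 0…12.
Multiplying by (3 + z + 2z² + z³) gives running coefficients 3,4,12,18,20,23,16,10,5,1,0,0,0 for degrees 0…12.
Finally multiplying by (1 + z + z² + z³), the product of all factors after the first has coefficients 3,7,19,37,54,73,77,69,54,32,16,6,1 for degrees 0…12.
[z¹²] = 1·1 + 4·32 + 6·77 + 4·37 + 1·3 = 742.

742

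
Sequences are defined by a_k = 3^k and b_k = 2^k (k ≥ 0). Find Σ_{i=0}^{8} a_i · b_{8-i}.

Write out a_i and b_{8-i} for i = 0,…,8 and sum the products.
Σ = 1·256 + 3·128 + 9·64 + 27·32 + 81·16 + 243·8 + 729·4 + 2187·2 + 6561·1 = 19171.

19171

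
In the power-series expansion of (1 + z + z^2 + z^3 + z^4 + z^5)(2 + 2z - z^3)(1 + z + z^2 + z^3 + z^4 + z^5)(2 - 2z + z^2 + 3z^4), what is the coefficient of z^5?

37

(1 + z + z^2 + z^3 + z^4 + z^5) has coefficients 1,1,1,1,1,1 for degrees 0…5.
(2 + 2z - z^3) has coefficients 2,2,0,-1,0,0 for degrees 0…5.
Multiplying by (1 + z + z^2 + z^3 + z^4 + z^5) gives running coefficients 2,4,4,3,3,3 for degrees 0…5.
Finally multiplying by (2 - 2z + z^2 + 3z^4), the product of all factors after the first has coefficients 4,4,2,2,10,15 for degrees 0…5.
[z^5] = 1·15 + 1·10 + 1·2 + 1·2 + 1·4 + 1·4 = 37.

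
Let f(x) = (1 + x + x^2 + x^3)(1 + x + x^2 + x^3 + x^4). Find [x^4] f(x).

(1 + x + x^2 + x^3) has coefficients 1,1,1,1 for degrees 0…3.
(1 + x + x^2 + x^3 + x^4) has coefficients 1,1,1,1,1 for degrees 0…4.
[x^4] = 1·1 + 1·1 + 1·1 + 1·1 = 4.

4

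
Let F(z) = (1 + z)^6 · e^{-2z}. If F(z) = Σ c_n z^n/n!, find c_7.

-800

The EGF product rule gives c_7 = Σ_{k_1+k_2=7} C(7; k_1,k_2) · ∏ g_i(k_i), where (1+z)^6 gives the falling factorial (6)_k; e^{-2z} gives (-2)^k.
g_1(k) for k = 0…7: 1, 6, 30, 120, 360, 720, 720, 0.
g_2(k) for k = 0…7: 1, -2, 4, -8, 16, -32, 64, -128.
c_7 = Σ_k C(7,k)·g_1(k)·g_2(7−k) = 1·1·(-128) + 7·6·64 + 21·30·(-32) + 35·120·16 + 35·360·(-8) + 21·720·4 + 7·720·(-2) = −128 + 2688 − 20160 + 67200 − 100800 + 60480 − 10080 = -800.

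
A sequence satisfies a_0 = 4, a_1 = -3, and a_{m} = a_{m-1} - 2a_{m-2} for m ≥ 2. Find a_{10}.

The ordinary generating function has denominator 1 - y + 2y^2.
Iterating the recurrence: a_0,…,a_{10} = 4, -3, -11, -5, 17, 27, -7, -61, -47, 75, 169.

169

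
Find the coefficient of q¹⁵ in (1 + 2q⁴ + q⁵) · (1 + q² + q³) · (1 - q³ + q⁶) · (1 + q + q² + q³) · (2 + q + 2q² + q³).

26

(1 + 2q⁴ + q⁵) has coefficients 1,0,0,0,2,1 for degrees 0…5.
(1 + q² + q³) has coefficients 1,0,1,1,0,0,0,0,0,0,0,0,0,0,0,0 for degrees 0…15.
Multiplying by (1 - q³ + q⁶) gives running coefficients 1,0,1,0,0,-1,0,0,1,1,0,0,0,0,0,0 for degrees 0…15.
Multiplying by (1 + q + q² + q³) gives running coefficients 1,1,2,2,1,0,-1,-1,0,2,2,2,1,0,0,0 for degrees 0…15.
Finally multiplying by (2 + q + 2q² + q³), the product of all factors after the first has coefficients 2,3,7,9,9,7,2,-2,-3,1,5,10,10,7,4,1 for degrees 0…15.
[q¹⁵] = 1·1 + 2·10 + 1·5 = 26.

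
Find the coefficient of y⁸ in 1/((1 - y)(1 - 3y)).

The denominator gives the recurrence a_n = 4a_(n−1) − 3a_(n−2) for n ≥ 2; the numerator fixes a_0 = 1, a_1 = 4.
Iterating: 1, 4, 13, 40, 121, 364, 1093, 3280, 9841, so a_8 = 9841.

9841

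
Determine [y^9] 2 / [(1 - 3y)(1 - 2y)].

Partial fractions give a closed form: a_n = (6)·3^n + (-4)·2^n.
At n = 9: a_9 = 116050.

116050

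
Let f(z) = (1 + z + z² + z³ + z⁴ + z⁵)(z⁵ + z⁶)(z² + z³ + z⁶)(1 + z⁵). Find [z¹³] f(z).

(1 + z + z² + z³ + z⁴ + z⁵) has coefficients 1,1,1,1,1,1 for degrees 0…5.
(z⁵ + z⁶) has coefficients 0,0,0,0,0,1,1,0,0,0,0,0,0,0 for degrees 0…13.
Multiplying by (z² + z³ + z⁶) gives running coefficients 0,0,0,0,0,0,0,1,2,1,0,1,1,0 for degrees 0…13.
Finally multiplying by (1 + z⁵), the product of all factors after the first has coefficients 0,0,0,0,0,0,0,1,2,1,0,1,2,2 for degrees 0…13.
[z¹³] = 1·2 + 1·2 + 1·1 + 1·0 + 1·1 + 1·2 = 8.

8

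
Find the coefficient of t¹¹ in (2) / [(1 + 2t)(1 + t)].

Partial fractions give a closed form: a_n = (4)·(-2)^n + (-2)·(-1)^n.
At n = 11: a_11 = -8190.

-8190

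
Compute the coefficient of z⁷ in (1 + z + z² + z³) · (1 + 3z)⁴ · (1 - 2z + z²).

(1 + z + z² + z³) has coefficients 1,1,1,1 for degrees 0…3.
(1 + 3z)⁴ has coefficients 1,12,54,108,81,0,0,0 for degrees 0…7.
Finally multiplying by (1 - 2z + z²), the product of all factors after the first has coefficients 1,10,31,12,-81,-54,81,0 for degrees 0…7.
[z⁷] = 1·0 + 1·81 + 1·(-54) + 1·(-81) = -54.

-54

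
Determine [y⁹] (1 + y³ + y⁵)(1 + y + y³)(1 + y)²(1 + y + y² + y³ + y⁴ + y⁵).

(1 + y³ + y⁵) has coefficients 1,0,0,1,0,1 for degrees 0…5.
(1 + y + y³) has coefficients 1,1,0,1,0,0,0,0,0,0 for degrees 0…9.
Multiplying by (1 + y)² gives running coefficients 1,3,3,2,2,1,0,0,0,0 for degrees 0…9.
Finally multiplying by (1 + y + y² + y³ + y⁴ + y⁵), the product of all factors after the first has coefficients 1,4,7,9,11,12,11,8,5,3 for degrees 0…9.
[y⁹] = 1·3 + 1·11 + 1·11 = 25.

25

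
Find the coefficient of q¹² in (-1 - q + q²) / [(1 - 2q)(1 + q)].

The denominator gives the recurrence a_n = a_(n−1) + 2a_(n−2) for n ≥ 3; the numerator fixes a_0 = -1, a_1 = -2, a_2 = -3.
Iterating: -1, -2, -3, -7, -13, -27, -53, -107, -213, -427, -853, -1707, -3413, so a_12 = -3413.

-3413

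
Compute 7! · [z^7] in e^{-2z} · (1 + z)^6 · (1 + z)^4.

-35968

The EGF product rule gives c_7 = Σ_{k_1+k_2+k_3=7} C(7; k_1,k_2,k_3) · ∏ g_i(k_i), where e^{-2z} gives (-2)^k; (1+z)^6 gives the falling factorial (6)_k; (1+z)^4 gives the falling factorial (4)_k.
g_1(k) for k = 0…7: 1, -2, 4, -8, 16, -32, 64, -128.
g_2(k) for k = 0…7: 1, 6, 30, 120, 360, 720, 720, 0.
g_3(k) for k = 0…7: 1, 4, 12, 24, 24, 0, 0, 0.
First combine the last two factors: h(k) = Σ_j C(k,j)·g_2(j)·g_3(k−j) for k = 0…7: 1, 10, 90, 720, 5040, 30240, 151200, 604800.
c_7 = Σ_k C(7,k)·g_1(k)·h(7−k) = 1·1·604800 + 7·(-2)·151200 + 21·4·30240 + 35·(-8)·5040 + 35·16·720 + 21·(-32)·90 + 7·64·10 + 1·(-128)·1 = 604800 − 2116800 + 2540160 − 1411200 + 403200 − 60480 + 4480 − 128 = -35968.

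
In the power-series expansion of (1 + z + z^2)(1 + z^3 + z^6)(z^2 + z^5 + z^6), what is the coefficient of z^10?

3

(1 + z + z^2) has coefficients 1,1,1 for degrees 0…2.
(1 + z^3 + z^6) has coefficients 1,0,0,1,0,0,1,0,0,0,0 for degrees 0…10.
Finally multiplying by (z^2 + z^5 + z^6), the product of all factors after the first has coefficients 0,0,1,0,0,2,1,0,2,1,0 for degrees 0…10.
[z^10] = 1·0 + 1·1 + 1·2 = 3.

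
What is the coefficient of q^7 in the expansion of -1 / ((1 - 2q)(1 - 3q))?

Partial fractions give a closed form: a_n = (2)·2^n + (-3)·3^n.
At n = 7: a_7 = -6305.

-6305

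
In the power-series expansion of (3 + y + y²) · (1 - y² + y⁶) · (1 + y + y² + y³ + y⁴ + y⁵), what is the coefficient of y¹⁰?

(3 + y + y²) has coefficients 3,1,1 for degrees 0…2.
(1 - y² + y⁶) has coefficients 1,0,-1,0,0,0,1,0,0,0,0 for degrees 0…10.
Finally multiplying by (1 + y + y² + y³ + y⁴ + y⁵), the product of all factors after the first has coefficients 1,1,0,0,0,0,0,0,1,1,1 for degrees 0…10.
[y¹⁰] = 3·1 + 1·1 + 1·1 = 5.

5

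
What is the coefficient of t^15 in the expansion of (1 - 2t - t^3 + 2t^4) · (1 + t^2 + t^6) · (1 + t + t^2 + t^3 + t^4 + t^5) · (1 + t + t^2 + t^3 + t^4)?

(1 - 2t - t^3 + 2t^4) has coefficients 1,-2,0,-1,2 for degrees 0…4.
(1 + t^2 + t^6) has coefficients 1,0,1,0,0,0,1,0,0,0,0,0,0,0,0,0 for degrees 0…15.
Multiplying by (1 + t + t^2 + t^3 + t^4 + t^5) gives running coefficients 1,1,2,2,2,2,2,2,1,1,1,1,0,0,0,0 for degrees 0…15.
Finally multiplying by (1 + t + t^2 + t^3 + t^4), the product of all factors after the first has coefficients 1,2,4,6,8,9,10,10,9,8,7,6,4,3,2,1 for degrees 0…15.
[t^15] = 1·1 − 2·2 − 1·4 + 2·6 = 5.

5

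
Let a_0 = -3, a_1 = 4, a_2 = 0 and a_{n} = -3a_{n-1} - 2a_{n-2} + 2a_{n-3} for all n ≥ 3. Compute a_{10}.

-1658

The ordinary generating function has denominator 1 + 3y + 2y^2 - 2y^3.
Iterating the recurrence: a_0,…,a_{10} = -3, 4, 0, -14, 50, -122, 238, -370, 390, 46, -1658.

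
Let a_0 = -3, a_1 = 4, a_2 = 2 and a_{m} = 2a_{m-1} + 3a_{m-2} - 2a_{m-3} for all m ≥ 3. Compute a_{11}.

68110

The ordinary generating function has denominator 1 - 2z - 3z^2 + 2z^3.
Iterating the recurrence: a_0,…,a_{11} = -3, 4, 2, 22, 42, 146, 374, 1102, 3034, 8626, 24150, 68110.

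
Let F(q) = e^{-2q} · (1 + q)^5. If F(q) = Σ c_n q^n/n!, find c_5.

88

The EGF product rule gives c_5 = Σ_{k_1+k_2=5} C(5; k_1,k_2) · ∏ g_i(k_i), where e^{-2q} gives (-2)^k; (1+q)^5 gives the falling factorial (5)_k.
g_1(k) for k = 0…5: 1, -2, 4, -8, 16, -32.
g_2(k) for k = 0…5: 1, 5, 20, 60, 120, 120.
c_5 = Σ_k C(5,k)·g_1(k)·g_2(5−k) = 1·1·120 + 5·(-2)·120 + 10·4·60 + 10·(-8)·20 + 5·16·5 + 1·(-32)·1 = 120 − 1200 + 2400 − 1600 + 400 − 32 = 88.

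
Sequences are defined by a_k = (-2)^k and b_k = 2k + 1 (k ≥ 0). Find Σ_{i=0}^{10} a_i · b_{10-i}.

This is [x^10] in the product of the two ordinary generating functions.
Σ = 1·21 − 2·19 + 4·17 − 8·15 + 16·13 − 32·11 + 64·9 − 128·7 + 256·5 − 512·3 + 1024·1 = 235.

235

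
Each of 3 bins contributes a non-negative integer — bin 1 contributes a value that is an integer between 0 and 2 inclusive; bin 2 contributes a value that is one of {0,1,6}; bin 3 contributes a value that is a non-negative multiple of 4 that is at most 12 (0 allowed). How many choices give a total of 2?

The generating function for the choices is (1 + x + x²)·(1 + x + x⁶)·(1 + x⁴ + x⁸ + x¹²); the count is [x²].
(1 + x + x²) has coefficients 1,1,1 for degrees 0…2.
(1 + x + x⁶) has coefficients 1,1,0 for degrees 0…2.
Finally multiplying by (1 + x⁴ + x⁸ + x¹²), the product of all factors after the first has coefficients 1,1,0 for degrees 0…2.
[x²] = 1·0 + 1·1 + 1·1 = 2.

2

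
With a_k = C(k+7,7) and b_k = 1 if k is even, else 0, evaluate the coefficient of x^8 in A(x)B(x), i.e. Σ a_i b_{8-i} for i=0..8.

8518

This is [x^8] in the product of the two ordinary generating functions.
Σ = 1·1 + 8·0 + 36·1 + 120·0 + 330·1 + 792·0 + 1716·1 + 3432·0 + 6435·1 = 8518.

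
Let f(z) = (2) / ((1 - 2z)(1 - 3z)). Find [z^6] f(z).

Partial fractions give a closed form: a_n = (-4)·2^n + (6)·3^n.
At n = 6: a_6 = 4118.

4118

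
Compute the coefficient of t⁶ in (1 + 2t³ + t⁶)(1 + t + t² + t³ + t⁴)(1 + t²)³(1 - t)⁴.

(1 + 2t³ + t⁶) has coefficients 1,0,0,2,0,0,1 for degrees 0…6.
(1 + t + t² + t³ + t⁴) has coefficients 1,1,1,1,1,0,0 for degrees 0…6.
Multiplying by (1 + t²)³ gives running coefficients 1,1,4,4,7,6,7 for degrees 0…6.
Finally multiplying by (1 - t)⁴, the product of all factors after the first has coefficients 1,-3,6,-10,12,-13,13 for degrees 0…6.
[t⁶] = 1·13 + 2·(-10) + 1·1 = -6.

-6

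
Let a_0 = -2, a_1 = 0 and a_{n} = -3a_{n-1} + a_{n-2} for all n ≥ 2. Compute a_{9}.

7854

The ordinary generating function has denominator 1 + 3t - t^2.
Iterating the recurrence: a_0,…,a_{9} = -2, 0, -2, 6, -20, 66, -218, 720, -2378, 7854.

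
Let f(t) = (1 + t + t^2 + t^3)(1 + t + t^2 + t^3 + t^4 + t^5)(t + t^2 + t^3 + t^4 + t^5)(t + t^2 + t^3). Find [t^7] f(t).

41

(1 + t + t^2 + t^3) has coefficients 1,1,1,1 for degrees 0…3.
(1 + t + t^2 + t^3 + t^4 + t^5) has coefficients 1,1,1,1,1,1,0,0 for degrees 0…7.
Multiplying by (t + t^2 + t^3 + t^4 + t^5) gives running coefficients 0,1,2,3,4,5,5,4 for degrees 0…7.
Finally multiplying by (t + t^2 + t^3), the product of all factors after the first has coefficients 0,0,1,3,6,9,12,14 for degrees 0…7.
[t^7] = 1·14 + 1·12 + 1·9 + 1·6 = 41.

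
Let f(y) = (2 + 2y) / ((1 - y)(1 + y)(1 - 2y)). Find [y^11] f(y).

8190

Partial fractions give a closed form: a_n = (-2)·1^n + (4)·2^n.
At n = 11: a_11 = 8190.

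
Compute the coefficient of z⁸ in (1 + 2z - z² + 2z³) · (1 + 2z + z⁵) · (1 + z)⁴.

18

(1 + 2z - z² + 2z³) has coefficients 1,2,-1,2 for degrees 0…3.
(1 + 2z + z⁵) has coefficients 1,2,0,0,0,1,0,0,0 for degrees 0…8.
Finally multiplying by (1 + z)⁴, the product of all factors after the first has coefficients 1,6,14,16,9,3,4,6,4 for degrees 0…8.
[z⁸] = 1·4 + 2·6 − 1·4 + 2·3 = 18.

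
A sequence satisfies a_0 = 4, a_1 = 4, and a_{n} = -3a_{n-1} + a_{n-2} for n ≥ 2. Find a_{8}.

The ordinary generating function has denominator 1 + 3y - y^2.
Iterating the recurrence: a_0,…,a_{8} = 4, 4, -8, 28, -92, 304, -1004, 3316, -10952.

-10952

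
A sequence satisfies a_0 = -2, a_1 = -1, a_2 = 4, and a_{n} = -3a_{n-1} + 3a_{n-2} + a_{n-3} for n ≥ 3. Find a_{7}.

-3241

The ordinary generating function has denominator 1 + 3q - 3q^2 - q^3.
Iterating the recurrence: a_0,…,a_{7} = -2, -1, 4, -17, 62, -233, 868, -3241.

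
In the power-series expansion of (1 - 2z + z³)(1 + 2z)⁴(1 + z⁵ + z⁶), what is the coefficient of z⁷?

30

(1 - 2z + z³) has coefficients 1,-2,0,1 for degrees 0…3.
(1 + 2z)⁴ has coefficients 1,8,24,32,16,0,0,0 for degrees 0…7.
Finally multiplying by (1 + z⁵ + z⁶), the product of all factors after the first has coefficients 1,8,24,32,16,1,9,32 for degrees 0…7.
[z⁷] = 1·32 − 2·9 + 1·16 = 30.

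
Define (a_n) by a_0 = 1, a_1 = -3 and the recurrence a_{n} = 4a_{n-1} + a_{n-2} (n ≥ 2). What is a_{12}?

-20633239

The ordinary generating function has denominator 1 - 4q - q^2.
Iterating the recurrence: a_0,…,a_{12} = 1, -3, -11, -47, -199, -843, -3571, -15127, -64079, -271443, -1149851, -4870847, -20633239.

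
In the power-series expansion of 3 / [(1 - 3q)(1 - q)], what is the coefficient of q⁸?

29523

The denominator gives the recurrence a_n = 4a_(n−1) − 3a_(n−2) for n ≥ 2; the numerator fixes a_0 = 3, a_1 = 12.
Iterating: 3, 12, 39, 120, 363, 1092, 3279, 9840, 29523, so a_8 = 29523.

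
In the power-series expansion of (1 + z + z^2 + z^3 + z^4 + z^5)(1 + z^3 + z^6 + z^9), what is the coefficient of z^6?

2

(1 + z + z^2 + z^3 + z^4 + z^5) has coefficients 1,1,1,1,1,1 for degrees 0…5.
(1 + z^3 + z^6 + z^9) has coefficients 1,0,0,1,0,0,1 for degrees 0…6.
[z^6] = 1·1 + 1·0 + 1·0 + 1·1 + 1·0 + 1·0 = 2.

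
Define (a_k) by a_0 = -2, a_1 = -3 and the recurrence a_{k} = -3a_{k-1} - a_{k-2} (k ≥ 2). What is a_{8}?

The ordinary generating function has denominator 1 + 3y + y^2.
Iterating the recurrence: a_0,…,a_{8} = -2, -3, 11, -30, 79, -207, 542, -1419, 3715.

3715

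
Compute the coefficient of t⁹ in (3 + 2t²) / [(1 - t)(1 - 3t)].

The denominator gives the recurrence a_n = 4a_(n−1) − 3a_(n−2) for n ≥ 3; the numerator fixes a_0 = 3, a_1 = 12, a_2 = 41.
Iterating: 3, 12, 41, 128, 389, 1172, 3521, 10568, 31709, 95132, so a_9 = 95132.

95132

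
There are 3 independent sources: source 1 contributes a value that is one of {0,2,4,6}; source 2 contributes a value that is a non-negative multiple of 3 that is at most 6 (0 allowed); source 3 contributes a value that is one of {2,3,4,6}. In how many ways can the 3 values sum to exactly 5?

The generating function for the choices is (1 + x^2 + x^4 + x^6)·(1 + x^3 + x^6)·(x^2 + x^3 + x^4 + x^6); the count is [x^5].
(1 + x^2 + x^4 + x^6) has coefficients 1,0,1,0,1,0 for degrees 0…5.
(1 + x^3 + x^6) has coefficients 1,0,0,1,0,0 for degrees 0…5.
Finally multiplying by (x^2 + x^3 + x^4 + x^6), the product of all factors after the first has coefficients 0,0,1,1,1,1 for degrees 0…5.
[x^5] = 1·1 + 1·1 + 1·0 = 2.

2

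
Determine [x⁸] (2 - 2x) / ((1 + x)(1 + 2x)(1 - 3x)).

Partial fractions give a closed form: a_n = (-1)·(-1)^n + (12/5)·(-2)^n + (3/5)·3^n.
At n = 8: a_8 = 4550.

4550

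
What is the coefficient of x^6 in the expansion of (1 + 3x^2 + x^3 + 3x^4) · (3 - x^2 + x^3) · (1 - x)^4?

(1 + 3x^2 + x^3 + 3x^4) has coefficients 1,0,3,1,3 for degrees 0…4.
(3 - x^2 + x^3) has coefficients 3,0,-1,1,0,0,0 for degrees 0…6.
Finally multiplying by (1 - x)^4, the product of all factors after the first has coefficients 3,-12,17,-7,-7,10,-5 for degrees 0…6.
[x^6] = 1·(-5) + 3·(-7) + 1·(-7) + 3·17 = 18.

18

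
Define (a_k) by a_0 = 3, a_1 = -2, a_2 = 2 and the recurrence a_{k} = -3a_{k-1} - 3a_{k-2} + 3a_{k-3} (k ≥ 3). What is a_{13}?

44388

The ordinary generating function has denominator 1 + 3t + 3t^2 - 3t^3.
Iterating the recurrence: a_0,…,a_{13} = 3, -2, 2, 9, -39, 96, -144, 27, 639, -2430, 5454, -7155, -2187, 44388.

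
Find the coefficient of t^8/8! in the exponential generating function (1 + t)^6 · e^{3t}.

5668137

The EGF product rule gives c_8 = Σ_{k_1+k_2=8} C(8; k_1,k_2) · ∏ g_i(k_i), where (1+t)^6 gives the falling factorial (6)_k; e^{3t} gives (3)^k.
g_1(k) for k = 0…8: 1, 6, 30, 120, 360, 720, 720, 0, 0.
g_2(k) for k = 0…8: 1, 3, 9, 27, 81, 243, 729, 2187, 6561.
c_8 = Σ_k C(8,k)·g_1(k)·g_2(8−k) = 1·1·6561 + 8·6·2187 + 28·30·729 + 56·120·243 + 70·360·81 + 56·720·27 + 28·720·9 = 6561 + 104976 + 612360 + 1632960 + 2041200 + 1088640 + 181440 = 5668137.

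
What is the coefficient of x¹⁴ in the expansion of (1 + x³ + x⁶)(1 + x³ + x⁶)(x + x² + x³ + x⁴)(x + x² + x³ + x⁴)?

12

(1 + x³ + x⁶) has coefficients 1,0,0,1,0,0,1 for degrees 0…6.
(1 + x³ + x⁶) has coefficients 1,0,0,1,0,0,1,0,0,0,0,0,0,0,0 for degrees 0…14.
Multiplying by (x + x² + x³ + x⁴) gives running coefficients 0,1,1,1,2,1,1,2,1,1,1,0,0,0,0 for degrees 0…14.
Finally multiplying by (x + x² + x³ + x⁴), the product of all factors after the first has coefficients 0,0,1,2,3,5,5,5,6,5,5,5,3,2,1 for degrees 0…14.
[x¹⁴] = 1·1 + 1·5 + 1·6 = 12.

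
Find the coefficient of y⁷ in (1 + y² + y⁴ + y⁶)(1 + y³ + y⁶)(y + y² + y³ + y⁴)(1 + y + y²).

12

(1 + y² + y⁴ + y⁶) has coefficients 1,0,1,0,1,0,1 for degrees 0…6.
(1 + y³ + y⁶) has coefficients 1,0,0,1,0,0,1,0 for degrees 0…7.
Multiplying by (y + y² + y³ + y⁴) gives running coefficients 0,1,1,1,2,1,1,2 for degrees 0…7.
Finally multiplying by (1 + y + y²), the product of all factors after the first has coefficients 0,1,2,3,4,4,4,4 for degrees 0…7.
[y⁷] = 1·4 + 1·4 + 1·3 + 1·1 = 12.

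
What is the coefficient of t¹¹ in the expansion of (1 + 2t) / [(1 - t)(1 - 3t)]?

Partial fractions give a closed form: a_n = (-3/2)·1^n + (5/2)·3^n.
At n = 11: a_11 = 442866.

442866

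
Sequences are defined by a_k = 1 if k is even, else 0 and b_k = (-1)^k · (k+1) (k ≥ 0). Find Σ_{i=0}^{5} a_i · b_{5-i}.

-12

This is [x^5] in the product of the two ordinary generating functions.
Σ = 1·(-6) + 0·5 + 1·(-4) + 0·3 + 1·(-2) + 0·1 = -12.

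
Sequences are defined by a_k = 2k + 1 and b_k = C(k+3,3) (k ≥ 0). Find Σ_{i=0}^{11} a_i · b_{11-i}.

The convolution is the t^11 coefficient of A(t)B(t).
Σ = 1·364 + 3·286 + 5·220 + 7·165 + 9·120 + 11·84 + 13·56 + 15·35 + 17·20 + 19·10 + 21·4 + 23·1 = 7371.

7371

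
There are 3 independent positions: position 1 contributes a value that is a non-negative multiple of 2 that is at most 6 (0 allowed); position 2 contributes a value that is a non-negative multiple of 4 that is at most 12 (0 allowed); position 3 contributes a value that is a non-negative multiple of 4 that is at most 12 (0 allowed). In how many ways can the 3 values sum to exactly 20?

5

The generating function for the choices is (1 + z^2 + z^4 + z^6)·(1 + z^4 + z^8 + z^12)·(1 + z^4 + z^8 + z^12); the count is [z^20].
(1 + z^2 + z^4 + z^6) has coefficients 1,0,1,0,1,0,1 for degrees 0…6.
(1 + z^4 + z^8 + z^12) has coefficients 1,0,0,0,1,0,0,0,1,0,0,0,1,0,0,0,0,0,0,0,0 for degrees 0…20.
Finally multiplying by (1 + z^4 + z^8 + z^12), the product of all factors after the first has coefficients 1,0,0,0,2,0,0,0,3,0,0,0,4,0,0,0,3,0,0,0,2 for degrees 0…20.
[z^20] = 1·2 + 1·0 + 1·3 + 1·0 = 5.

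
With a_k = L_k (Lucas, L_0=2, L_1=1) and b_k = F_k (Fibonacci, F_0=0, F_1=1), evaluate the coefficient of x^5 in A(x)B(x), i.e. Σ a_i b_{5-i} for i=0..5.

Write out a_i and b_{5-i} for i = 0,…,5 and sum the products.
Σ = 2·5 + 1·3 + 3·2 + 4·1 + 7·1 + 11·0 = 30.

30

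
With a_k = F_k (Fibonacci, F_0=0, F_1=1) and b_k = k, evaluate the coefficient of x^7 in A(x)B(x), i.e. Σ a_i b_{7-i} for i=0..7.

Write out a_i and b_{7-i} for i = 0,…,7 and sum the products.
Σ = 0·7 + 1·6 + 1·5 + 2·4 + 3·3 + 5·2 + 8·1 + 13·0 = 46.

46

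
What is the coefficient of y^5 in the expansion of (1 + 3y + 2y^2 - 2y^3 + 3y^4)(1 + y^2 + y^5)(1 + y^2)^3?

11

(1 + 3y + 2y^2 - 2y^3 + 3y^4) has coefficients 1,3,2,-2,3 for degrees 0…4.
(1 + y^2 + y^5) has coefficients 1,0,1,0,0,1 for degrees 0…5.
Finally multiplying by (1 + y^2)^3, the product of all factors after the first has coefficients 1,0,4,0,6,1 for degrees 0…5.
[y^5] = 1·1 + 3·6 + 2·0 − 2·4 + 3·0 = 11.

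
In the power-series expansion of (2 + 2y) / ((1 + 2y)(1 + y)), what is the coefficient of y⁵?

-64

Partial fractions give a closed form: a_n = (2)·(-2)^n.
At n = 5: a_5 = -64.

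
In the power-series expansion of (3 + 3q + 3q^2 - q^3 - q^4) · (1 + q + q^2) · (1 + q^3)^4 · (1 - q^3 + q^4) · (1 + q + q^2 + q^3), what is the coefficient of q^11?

(3 + 3q + 3q^2 - q^3 - q^4) has coefficients 3,3,3,-1,-1 for degrees 0…4.
(1 + q + q^2) has coefficients 1,1,1,0,0,0,0,0,0,0,0,0 for degrees 0…11.
Multiplying by (1 + q^3)^4 gives running coefficients 1,1,1,4,4,4,6,6,6,4,4,4 for degrees 0…11.
Multiplying by (1 - q^3 + q^4) gives running coefficients 1,1,1,3,4,4,3,6,6,2,4,4 for degrees 0…11.
Finally multiplying by (1 + q + q^2 + q^3), the product of all factors after the first has coefficients 1,2,3,6,9,12,14,17,19,17,18,16 for degrees 0…11.
[q^11] = 3·16 + 3·18 + 3·17 − 1·19 − 1·17 = 117.

117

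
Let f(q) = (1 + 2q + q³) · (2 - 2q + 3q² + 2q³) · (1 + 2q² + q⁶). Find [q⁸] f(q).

(1 + 2q + q³) has coefficients 1,2,0,1 for degrees 0…3.
(2 - 2q + 3q² + 2q³) has coefficients 2,-2,3,2,0,0,0,0,0 for degrees 0…8.
Finally multiplying by (1 + 2q² + q⁶), the product of all factors after the first has coefficients 2,-2,7,-2,6,4,2,-2,3 for degrees 0…8.
[q⁸] = 1·3 + 2·(-2) + 1·4 = 3.

3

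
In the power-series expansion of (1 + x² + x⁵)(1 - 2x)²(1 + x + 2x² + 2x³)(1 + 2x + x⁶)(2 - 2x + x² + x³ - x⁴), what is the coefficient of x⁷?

-20

(1 + x² + x⁵) has coefficients 1,0,1,0,0,1 for degrees 0…5.
(1 - 2x)² has coefficients 1,-4,4,0,0,0,0,0 for degrees 0…7.
Multiplying by (1 + x + 2x² + 2x³) gives running coefficients 1,-3,2,-2,0,8,0,0 for degrees 0…7.
Multiplying by (1 + 2x + x⁶) gives running coefficients 1,-1,-4,2,-4,8,17,-3 for degrees 0…7.
Finally multiplying by (2 - 2x + x² + x³ - x⁴), the product of all factors after the first has coefficients 2,-4,-5,12,-18,23,20,-38 for degrees 0…7.
[x⁷] = 1·(-38) + 1·23 + 1·(-5) = -20.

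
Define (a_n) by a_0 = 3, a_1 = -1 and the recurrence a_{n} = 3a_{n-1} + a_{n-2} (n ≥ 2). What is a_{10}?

-3927

The ordinary generating function has denominator 1 - 3t - t^2.
Iterating the recurrence: a_0,…,a_{10} = 3, -1, 0, -1, -3, -10, -33, -109, -360, -1189, -3927.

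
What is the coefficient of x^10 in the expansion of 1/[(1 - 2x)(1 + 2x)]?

Partial fractions give a closed form: a_n = (1/2)·2^n + (1/2)·(-2)^n.
At n = 10: a_10 = 1024.

1024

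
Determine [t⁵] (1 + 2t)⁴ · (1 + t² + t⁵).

(1 + 2t)⁴ has coefficients 1,8,24,32,16 for degrees 0…4.
(1 + t² + t⁵) has coefficients 1,0,1,0,0,1 for degrees 0…5.
[t⁵] = 1·1 + 8·0 + 24·0 + 32·1 + 16·0 = 33.

33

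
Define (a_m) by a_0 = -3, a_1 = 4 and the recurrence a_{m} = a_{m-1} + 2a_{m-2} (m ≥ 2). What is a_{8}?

82

The ordinary generating function has denominator 1 - y - 2y^2.
Iterating the recurrence: a_0,…,a_{8} = -3, 4, -2, 6, 2, 14, 18, 46, 82.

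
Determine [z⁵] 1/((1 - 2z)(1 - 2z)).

192

The denominator gives the recurrence a_n = 4a_(n−1) − 4a_(n−2) for n ≥ 2; the numerator fixes a_0 = 1, a_1 = 4.
Iterating: 1, 4, 12, 32, 80, 192, so a_5 = 192.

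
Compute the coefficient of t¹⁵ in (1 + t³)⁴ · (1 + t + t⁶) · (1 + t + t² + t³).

(1 + t³)⁴ has coefficients 1,0,0,4,0,0,6,0,0,4,0,0,1 for degrees 0…12.
(1 + t + t⁶) has coefficients 1,1,0,0,0,0,1,0,0,0,0,0,0,0,0,0 for degrees 0…15.
Finally multiplying by (1 + t + t² + t³), the product of all factors after the first has coefficients 1,2,2,2,1,0,1,1,1,1,0,0,0,0,0,0 for degrees 0…15.
[t¹⁵] = 1·0 + 4·0 + 6·1 + 4·1 + 1·2 = 12.

12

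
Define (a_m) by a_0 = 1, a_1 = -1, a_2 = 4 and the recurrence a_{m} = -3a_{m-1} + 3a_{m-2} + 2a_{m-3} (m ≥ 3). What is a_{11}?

-435226

The ordinary generating function has denominator 1 + 3x - 3x^2 - 2x^3.
Iterating the recurrence: a_0,…,a_{11} = 1, -1, 4, -13, 49, -178, 655, -2401, 8812, -32329, 118621, -435226.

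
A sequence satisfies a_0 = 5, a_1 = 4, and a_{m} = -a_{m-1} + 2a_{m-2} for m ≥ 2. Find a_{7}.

The ordinary generating function has denominator 1 + x - 2x^2.
Iterating the recurrence: a_0,…,a_{7} = 5, 4, 6, 2, 10, -6, 26, -38.

-38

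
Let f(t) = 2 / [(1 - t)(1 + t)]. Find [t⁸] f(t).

2

Partial fractions give a closed form: a_n = (1)·1^n + (1)·(-1)^n.
At n = 8: a_8 = 2.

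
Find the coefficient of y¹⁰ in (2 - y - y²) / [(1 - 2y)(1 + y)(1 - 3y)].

204965

Partial fractions give a closed form: a_n = (-5/3)·2^n + (1/6)·(-1)^n + (7/2)·3^n.
At n = 10: a_10 = 204965.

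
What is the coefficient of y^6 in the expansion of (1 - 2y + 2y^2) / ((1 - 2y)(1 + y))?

The denominator gives the recurrence a_n = a_(n−1) + 2a_(n−2) for n ≥ 3; the numerator fixes a_0 = 1, a_1 = -1, a_2 = 3.
Iterating: 1, -1, 3, 1, 7, 9, 23, so a_6 = 23.

23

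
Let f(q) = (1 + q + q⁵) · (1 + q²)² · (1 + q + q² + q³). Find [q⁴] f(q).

(1 + q + q⁵) has coefficients 1,1,0,0,0 for degrees 0…4.
(1 + q²)² has coefficients 1,0,2,0,1 for degrees 0…4.
Finally multiplying by (1 + q + q² + q³), the product of all factors after the first has coefficients 1,1,3,3,3 for degrees 0…4.
[q⁴] = 1·3 + 1·3 = 6.

6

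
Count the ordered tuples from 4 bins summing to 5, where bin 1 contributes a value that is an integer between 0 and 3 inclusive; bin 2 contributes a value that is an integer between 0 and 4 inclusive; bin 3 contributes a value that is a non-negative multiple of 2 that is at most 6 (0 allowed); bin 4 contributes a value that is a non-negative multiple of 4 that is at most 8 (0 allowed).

The generating function for the choices is (1 + q + q² + q³)·(1 + q + q² + q³ + q⁴)·(1 + q² + q⁴ + q⁶)·(1 + q⁴ + q⁸); the count is [q⁵].
(1 + q + q² + q³) has coefficients 1,1,1,1 for degrees 0…3.
(1 + q + q² + q³ + q⁴) has coefficients 1,1,1,1,1,0 for degrees 0…5.
Multiplying by (1 + q² + q⁴ + q⁶) gives running coefficients 1,1,2,2,3,2 for degrees 0…5.
Finally multiplying by (1 + q⁴ + q⁸), the product of all factors after the first has coefficients 1,1,2,2,4,3 for degrees 0…5.
[q⁵] = 1·3 + 1·4 + 1·2 + 1·2 = 11.

11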